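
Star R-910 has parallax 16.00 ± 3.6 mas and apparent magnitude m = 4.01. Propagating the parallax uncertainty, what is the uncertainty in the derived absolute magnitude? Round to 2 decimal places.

σ_M = 0.49 mag

M = m − 5 log₁₀ d + 5 = m + 5 log₁₀ p + 5, so ∂M/∂p = 5/(p ln 10).
σ_M = (5/ln 10) · (σ_p/p) = 2.1715 × 3.6/16.00 = 2.1715 × 0.225 = 0.48859.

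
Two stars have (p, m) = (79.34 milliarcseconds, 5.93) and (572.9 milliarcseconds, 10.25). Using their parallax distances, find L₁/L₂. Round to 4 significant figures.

L₁/L₂ = 2787

d₁ = 1/p₁ = 1/0.07934″ = 12.604 pc; d₂ = 1/p₂ = 1/0.5729″ = 1.7455 pc.
M₁ = m₁ − 5 log₁₀ d₁ + 5 = 5.93 − 5.5025 + 5 = 5.4275.
M₂ = 10.25 − 1.2096 + 5 = 14.0404.
L₁/L₂ = 10^(0.4(M₂ − M₁)) = 10^(0.4 × 8.6129) = 10^3.44516 = 2787.1.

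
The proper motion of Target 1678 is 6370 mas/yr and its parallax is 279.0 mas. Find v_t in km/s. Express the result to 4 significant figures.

d = 1/p = 1/0.2790″ = 3.5842 pc.
μ = 6370 mas/yr = 6.37 ″/yr.
v_t = 4.74 × μ × d = 4.74 × 6.37 × 3.5842 = 108.22 km/s.

108.2 km/s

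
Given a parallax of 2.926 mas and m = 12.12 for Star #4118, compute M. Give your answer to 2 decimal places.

d = 1/p = 1/0.002926″ = 341.76 pc.
m − M = 5 log₁₀(341.76) − 5 = 12.6686 − 5 = 7.6686.
M = m − (m − M) = 12.12 − 7.6686 = 4.45.

M = 4.45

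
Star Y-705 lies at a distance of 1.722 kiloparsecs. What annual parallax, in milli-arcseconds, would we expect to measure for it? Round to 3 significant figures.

d = 1.722 kpc = 1722 pc.
p = 1/d = 1/1722 = 0.00058072 arcsec.
= 0.00058072 × 1000 = 0.58072 mas.

0.581 mas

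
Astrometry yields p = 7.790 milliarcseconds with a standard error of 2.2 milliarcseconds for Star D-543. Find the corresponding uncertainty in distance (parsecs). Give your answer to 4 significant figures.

d = 1/p, so σ_d = σ_p / p².
σ_d = 0.00220 / (0.007790)² = 0.00220 / 0.000060684 = 36.253 pc.

36.25 pc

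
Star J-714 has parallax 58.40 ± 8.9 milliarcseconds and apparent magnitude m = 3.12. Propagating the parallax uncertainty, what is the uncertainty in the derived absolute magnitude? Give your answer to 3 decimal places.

σ_M = 0.331 mag

M = m − 5 log₁₀ d + 5 = m + 5 log₁₀ p + 5, so ∂M/∂p = 5/(p ln 10).
σ_M = (5/ln 10) · (σ_p/p) = 2.1715 × 8.9/58.40 = 2.1715 × 0.1524 = 0.33094.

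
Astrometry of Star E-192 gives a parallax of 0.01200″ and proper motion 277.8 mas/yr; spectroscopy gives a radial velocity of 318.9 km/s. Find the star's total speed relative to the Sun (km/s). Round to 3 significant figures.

d = 1/p = 1/0.01200″ = 83.333 pc.
μ = 277.8 mas/yr = 0.2778 ″/yr.
v_t = 4.740 μ d = 4.740 × 0.2778 × 83.333 = 109.73 km/s.
v = √(v_r² + v_t²) = √(318.9² + 109.73²) = √113738 = 337.25 km/s.

337 km/s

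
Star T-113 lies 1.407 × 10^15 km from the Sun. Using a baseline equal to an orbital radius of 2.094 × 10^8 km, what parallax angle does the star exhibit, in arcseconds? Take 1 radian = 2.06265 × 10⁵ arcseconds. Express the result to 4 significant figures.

0.03070 arcsec

θ ≈ B/d = (2.094 × 10^8) / (1.407 × 10^15) = 1.4883 × 10^-7 rad.
In arcseconds: 1.4883 × 10^-7 × 206265 = 0.030698″.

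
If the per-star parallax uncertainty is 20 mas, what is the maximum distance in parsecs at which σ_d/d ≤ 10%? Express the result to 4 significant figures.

σ_d/d = σ_p/p, so the condition is σ_p/p ≤ 0.10, i.e. p ≥ σ_p/0.10.
p_min = 20/0.10 = 200 mas = 0.2 arcsec.
d_max = 1/p_min = 1/0.2 = 5 pc.

5.000 pc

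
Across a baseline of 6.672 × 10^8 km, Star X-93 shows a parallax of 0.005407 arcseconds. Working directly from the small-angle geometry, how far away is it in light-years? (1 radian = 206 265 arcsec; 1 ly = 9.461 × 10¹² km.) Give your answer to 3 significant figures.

2690 ly

θ = 0.005407″ = 0.005407/206265 = 2.6214 × 10^-8 rad.
d = B/θ = (6.672 × 10^8) / (2.6214 × 10^-8) = 2.5452 × 10^16 km = (2.5452 × 10^16) / (9.461 × 10^12) ly = 2690.2 ly.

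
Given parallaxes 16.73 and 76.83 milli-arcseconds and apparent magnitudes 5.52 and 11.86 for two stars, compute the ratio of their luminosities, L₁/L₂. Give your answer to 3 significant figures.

L₁/L₂ = 7250

d₁ = 1/p₁ = 1/0.01673″ = 59.773 pc; d₂ = 1/p₂ = 1/0.07683″ = 13.016 pc.
M₁ = m₁ − 5 log₁₀ d₁ + 5 = 5.52 − 8.8825 + 5 = 1.6375.
M₂ = 11.86 − 5.5724 + 5 = 11.2876.
L₁/L₂ = 10^(0.4(M₂ − M₁)) = 10^(0.4 × 9.6501) = 10^3.86004 = 7245.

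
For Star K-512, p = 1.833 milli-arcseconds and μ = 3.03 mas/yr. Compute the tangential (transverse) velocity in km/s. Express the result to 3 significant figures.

7.84 km/s

d = 1/p = 1/0.001833″ = 545.55 pc.
μ = 3.03 mas/yr = 0.00303 ″/yr.
v_t = 4.74 × μ × d = 4.74 × 0.00303 × 545.55 = 7.8353 km/s.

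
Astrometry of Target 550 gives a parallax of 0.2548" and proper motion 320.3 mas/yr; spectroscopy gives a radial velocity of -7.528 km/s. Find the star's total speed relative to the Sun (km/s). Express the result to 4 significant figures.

9.601 km/s

d = 1/p = 1/0.2548″ = 3.9246 pc.
μ = 320.3 mas/yr = 0.3203 ″/yr.
v_t = 4.740 μ d = 4.740 × 0.3203 × 3.9246 = 5.9584 km/s.
v = √(v_r² + v_t²) = √((-7.528)² + 5.9584²) = √92.1733 = 9.6007 km/s.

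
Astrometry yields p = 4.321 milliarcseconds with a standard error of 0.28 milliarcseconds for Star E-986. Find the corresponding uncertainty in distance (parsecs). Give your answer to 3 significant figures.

15.0 pc

d = 1/p, so σ_d = σ_p / p².
σ_d = 0.000280 / (0.004321)² = 0.000280 / 0.000018671 = 14.997 pc.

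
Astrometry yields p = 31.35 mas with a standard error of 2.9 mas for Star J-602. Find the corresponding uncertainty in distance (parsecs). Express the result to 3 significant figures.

2.95 pc

d = 1/p, so σ_d = σ_p / p².
σ_d = 0.00290 / (0.03135)² = 0.00290 / 0.00098282 = 2.9507 pc.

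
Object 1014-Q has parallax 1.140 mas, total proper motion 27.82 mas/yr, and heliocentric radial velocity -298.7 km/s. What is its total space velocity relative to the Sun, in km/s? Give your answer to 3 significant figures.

d = 1/p = 1/0.001140″ = 877.19 pc.
μ = 27.82 mas/yr = 0.02782 ″/yr.
v_t = 4.740 μ d = 4.740 × 0.02782 × 877.19 = 115.67 km/s.
v = √(v_r² + v_t²) = √((-298.7)² + 115.67²) = √102601 = 320.31 km/s.

320 km/s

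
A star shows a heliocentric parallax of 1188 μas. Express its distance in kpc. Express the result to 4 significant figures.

0.8418 kpc

p = 1188 μas = 0.001188 arcsec.
d = 1/p = 1/0.001188 = 841.75 pc.
= 0.84175 kpc.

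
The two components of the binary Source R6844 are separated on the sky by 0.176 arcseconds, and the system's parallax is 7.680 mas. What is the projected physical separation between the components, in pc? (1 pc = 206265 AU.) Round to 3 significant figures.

0.000111 pc

d = 1/p = 1/0.007680″ = 130.21 pc.
At distance d (pc), an angle of θ arcsec spans θ·d AU: s = 0.176 × 130.21 = 22.917 AU.
= 22.917 / 206265 = 0.00011110 pc.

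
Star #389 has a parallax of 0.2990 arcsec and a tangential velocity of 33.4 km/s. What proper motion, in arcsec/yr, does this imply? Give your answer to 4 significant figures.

d = 1/p = 1/0.2990″ = 3.3445 pc.
μ = v_t / (4.74 d) = 33.4 / (4.74 × 3.3445) = 33.4 / 15.853 = 2.1069 ″/yr.

2.107 arcsec/yr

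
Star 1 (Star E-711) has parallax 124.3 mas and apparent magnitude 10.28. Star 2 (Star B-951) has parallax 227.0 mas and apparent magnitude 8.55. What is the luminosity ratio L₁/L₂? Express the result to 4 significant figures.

d₁ = 1/p₁ = 1/0.1243″ = 8.0451 pc; d₂ = 1/p₂ = 1/0.2270″ = 4.4053 pc.
M₁ = m₁ − 5 log₁₀ d₁ + 5 = 10.28 − 4.5277 + 5 = 10.7523.
M₂ = 8.55 − 3.2199 + 5 = 10.3301.
L₁/L₂ = 10^(0.4(M₂ − M₁)) = 10^(0.4 × (-0.4222)) = 10^(-0.16888) = 0.67783.

L₁/L₂ = 0.6778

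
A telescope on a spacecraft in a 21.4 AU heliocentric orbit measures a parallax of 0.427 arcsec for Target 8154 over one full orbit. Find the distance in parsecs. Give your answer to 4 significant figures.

50.12 pc

With baseline B (in AU) and parallax p (in arcsec), d = B/p parsecs.
d = 21.4 / 0.427 = 50.117 pc.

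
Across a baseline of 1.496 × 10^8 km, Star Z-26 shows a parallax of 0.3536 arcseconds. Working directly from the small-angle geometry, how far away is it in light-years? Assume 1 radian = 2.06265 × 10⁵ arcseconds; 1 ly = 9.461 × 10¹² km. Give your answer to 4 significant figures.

9.224 ly

θ = 0.3536″ = 0.3536/206265 = 1.7143 × 10^-6 rad.
d = B/θ = (1.496 × 10^8) / (1.7143 × 10^-6) = 8.7266 × 10^13 km = (8.7266 × 10^13) / (9.461 × 10^12) ly = 9.2238 ly.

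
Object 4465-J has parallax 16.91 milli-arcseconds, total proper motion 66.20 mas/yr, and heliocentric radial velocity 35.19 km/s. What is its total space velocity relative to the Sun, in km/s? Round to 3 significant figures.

39.8 km/s

d = 1/p = 1/0.01691″ = 59.137 pc.
μ = 66.20 mas/yr = 0.06620 ″/yr.
v_t = 4.740 μ d = 4.740 × 0.06620 × 59.137 = 18.556 km/s.
v = √(v_r² + v_t²) = √(35.19² + 18.556²) = √1582.66 = 39.783 km/s.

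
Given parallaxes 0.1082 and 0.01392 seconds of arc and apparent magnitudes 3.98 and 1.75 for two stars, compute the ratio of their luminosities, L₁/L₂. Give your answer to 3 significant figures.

L₁/L₂ = 0.00212

d₁ = 1/p₁ = 1/0.1082″ = 9.2421 pc; d₂ = 1/p₂ = 1/0.01392″ = 71.839 pc.
M₁ = m₁ − 5 log₁₀ d₁ + 5 = 3.98 − 4.8289 + 5 = 4.1511.
M₂ = 1.75 − 9.2818 + 5 = -2.5318.
L₁/L₂ = 10^(0.4(M₂ − M₁)) = 10^(0.4 × (-6.6829)) = 10^(-2.67316) = 0.0021225.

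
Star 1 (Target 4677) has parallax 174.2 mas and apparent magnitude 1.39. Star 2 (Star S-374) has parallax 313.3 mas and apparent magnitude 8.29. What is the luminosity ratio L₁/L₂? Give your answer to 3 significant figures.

L₁/L₂ = 1860

d₁ = 1/p₁ = 1/0.1742″ = 5.7405 pc; d₂ = 1/p₂ = 1/0.3133″ = 3.1918 pc.
M₁ = m₁ − 5 log₁₀ d₁ + 5 = 1.39 − 3.7947 + 5 = 2.5953.
M₂ = 8.29 − 2.5202 + 5 = 10.7698.
L₁/L₂ = 10^(0.4(M₂ − M₁)) = 10^(0.4 × 8.1745) = 10^3.26980 = 1861.2.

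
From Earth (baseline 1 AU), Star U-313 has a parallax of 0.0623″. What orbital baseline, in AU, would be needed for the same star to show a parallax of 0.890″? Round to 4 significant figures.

Parallax scales linearly with baseline: p ∝ B, so B = p_target / p_Earth × 1 AU.
B = 0.890 / 0.0623 = 14.286 AU.

14.29 AU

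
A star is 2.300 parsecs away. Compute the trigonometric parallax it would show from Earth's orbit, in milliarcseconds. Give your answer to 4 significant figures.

434.8 mas

p = 1/d = 1/2.3 = 0.43478 arcsec.
= 0.43478 × 1000 = 434.78 mas.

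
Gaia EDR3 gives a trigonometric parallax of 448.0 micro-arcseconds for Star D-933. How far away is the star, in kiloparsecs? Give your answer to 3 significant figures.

p = 448.0 micro-arcseconds = 0.0004480 arcsec.
d = 1/p = 1/0.0004480 = 2232.1 pc.
= 2.2321 kpc.

2.23 kpc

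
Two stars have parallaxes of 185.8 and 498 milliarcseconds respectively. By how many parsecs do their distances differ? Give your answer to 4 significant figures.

d_A = 1/0.1858″ = 5.3821 pc; d_B = 1/0.4980″ = 2.008 pc.
|d_B − d_A| = |2.008 − 5.3821| = 3.3741 pc.

3.374 pc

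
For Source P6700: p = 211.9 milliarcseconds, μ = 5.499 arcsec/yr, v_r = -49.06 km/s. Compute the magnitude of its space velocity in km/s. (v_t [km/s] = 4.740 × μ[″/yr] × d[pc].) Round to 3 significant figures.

132 km/s

d = 1/p = 1/0.2119″ = 4.7192 pc.
v_t = 4.740 μ d = 4.740 × 5.499 × 4.7192 = 123.01 km/s.
v = √(v_r² + v_t²) = √((-49.06)² + 123.01²) = √17538.3 = 132.43 km/s.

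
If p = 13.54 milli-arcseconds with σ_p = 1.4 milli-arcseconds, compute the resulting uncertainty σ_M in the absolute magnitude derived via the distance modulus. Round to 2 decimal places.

σ_M = 0.22 mag

M = m − 5 log₁₀ d + 5 = m + 5 log₁₀ p + 5, so ∂M/∂p = 5/(p ln 10).
σ_M = (5/ln 10) · (σ_p/p) = 2.1715 × 1.4/13.54 = 2.1715 × 0.1034 = 0.22453.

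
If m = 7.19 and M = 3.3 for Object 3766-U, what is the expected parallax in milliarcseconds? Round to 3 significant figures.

16.7 mas

m − M = 7.19 − 3.3 = 3.89.
d = 10^((m−M)/5 + 1) = 10^1.778 = 59.979 pc.
p = 1/d = 1/59.979 = 0.016673 arcsec = 16.673 mas.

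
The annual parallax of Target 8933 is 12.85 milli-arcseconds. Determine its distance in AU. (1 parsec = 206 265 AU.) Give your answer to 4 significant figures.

p = 12.85 milli-arcseconds = 0.01285 arcsec.
d = 1/p = 1/0.01285 = 77.821 pc.
In AU: 77.821 × 206265 = 1.6052 × 10^7 AU.

1.605 × 10^7 AU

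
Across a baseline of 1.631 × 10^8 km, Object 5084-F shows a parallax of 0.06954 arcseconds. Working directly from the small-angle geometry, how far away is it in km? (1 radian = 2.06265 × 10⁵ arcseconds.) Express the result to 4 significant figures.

4.838 × 10^14 km

θ = 0.06954″ = 0.06954/206265 = 3.3714 × 10^-7 rad.
d = B/θ = (1.631 × 10^8) / (3.3714 × 10^-7) = 4.8378 × 10^14 km.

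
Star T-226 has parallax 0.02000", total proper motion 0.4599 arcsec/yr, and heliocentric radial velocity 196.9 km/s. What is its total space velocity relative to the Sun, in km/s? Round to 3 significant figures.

d = 1/p = 1/0.02000″ = 50 pc.
v_t = 4.740 μ d = 4.740 × 0.4599 × 50 = 109 km/s.
v = √(v_r² + v_t²) = √(196.9² + 109²) = √50650.6 = 225.06 km/s.

225 km/s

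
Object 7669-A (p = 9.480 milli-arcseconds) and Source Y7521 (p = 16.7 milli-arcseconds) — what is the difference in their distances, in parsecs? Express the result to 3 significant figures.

d_A = 1/0.009480″ = 105.49 pc; d_B = 1/0.01670″ = 59.88 pc.
|d_B − d_A| = |59.88 − 105.49| = 45.61 pc.

45.6 pc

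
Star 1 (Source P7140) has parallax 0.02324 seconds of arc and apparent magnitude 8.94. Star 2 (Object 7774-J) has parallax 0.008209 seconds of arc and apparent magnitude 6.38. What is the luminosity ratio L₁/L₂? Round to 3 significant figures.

L₁/L₂ = 0.0118

d₁ = 1/p₁ = 1/0.02324″ = 43.029 pc; d₂ = 1/p₂ = 1/0.008209″ = 121.82 pc.
M₁ = m₁ − 5 log₁₀ d₁ + 5 = 8.94 − 8.1688 + 5 = 5.7712.
M₂ = 6.38 − 10.4286 + 5 = 0.9514.
L₁/L₂ = 10^(0.4(M₂ − M₁)) = 10^(0.4 × (-4.8198)) = 10^(-1.92792) = 0.011805.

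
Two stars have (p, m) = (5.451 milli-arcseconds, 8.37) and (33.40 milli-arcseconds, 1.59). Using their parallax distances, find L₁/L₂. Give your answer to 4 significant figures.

d₁ = 1/p₁ = 1/0.005451″ = 183.45 pc; d₂ = 1/p₂ = 1/0.03340″ = 29.94 pc.
M₁ = m₁ − 5 log₁₀ d₁ + 5 = 8.37 − 11.3176 + 5 = 2.0524.
M₂ = 1.59 − 7.3813 + 5 = -0.7913.
L₁/L₂ = 10^(0.4(M₂ − M₁)) = 10^(0.4 × (-2.8437)) = 10^(-1.13748) = 0.072865.

L₁/L₂ = 0.07287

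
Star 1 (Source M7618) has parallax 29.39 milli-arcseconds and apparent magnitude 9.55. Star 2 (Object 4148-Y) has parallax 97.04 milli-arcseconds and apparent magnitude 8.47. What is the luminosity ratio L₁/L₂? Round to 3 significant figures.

L₁/L₂ = 4.03

d₁ = 1/p₁ = 1/0.02939″ = 34.025 pc; d₂ = 1/p₂ = 1/0.09704″ = 10.305 pc.
M₁ = m₁ − 5 log₁₀ d₁ + 5 = 9.55 − 7.6590 + 5 = 6.8910.
M₂ = 8.47 − 5.0652 + 5 = 8.4048.
L₁/L₂ = 10^(0.4(M₂ − M₁)) = 10^(0.4 × 1.5138) = 10^0.60552 = 4.032.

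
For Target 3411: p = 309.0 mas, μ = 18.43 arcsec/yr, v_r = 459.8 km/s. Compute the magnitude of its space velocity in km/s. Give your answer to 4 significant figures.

d = 1/p = 1/0.3090″ = 3.2362 pc.
v_t = 4.740 μ d = 4.740 × 18.43 × 3.2362 = 282.71 km/s.
v = √(v_r² + v_t²) = √(459.8² + 282.71²) = √291341 = 539.76 km/s.

539.8 km/s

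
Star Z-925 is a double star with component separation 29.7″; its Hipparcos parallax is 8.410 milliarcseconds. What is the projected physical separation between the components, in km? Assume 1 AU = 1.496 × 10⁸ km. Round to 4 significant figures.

d = 1/p = 1/0.008410″ = 118.91 pc.
At distance d (pc), an angle of θ arcsec spans θ·d AU: s = 29.7 × 118.91 = 3531.6 AU.
= 3531.6 × 1.496 × 10⁸ km = 5.2833 × 10^11 km.

5.283 × 10^11 km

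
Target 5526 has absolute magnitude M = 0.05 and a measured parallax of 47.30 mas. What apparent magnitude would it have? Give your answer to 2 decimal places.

d = 1/p = 1/0.04730″ = 21.142 pc.
m − M = 5 log₁₀ d − 5 = 5 log₁₀(21.142) − 5 = 6.6257 − 5 = 1.6257.
m = M + (m − M) = 0.05 + 1.6257 = 1.68.

m = 1.68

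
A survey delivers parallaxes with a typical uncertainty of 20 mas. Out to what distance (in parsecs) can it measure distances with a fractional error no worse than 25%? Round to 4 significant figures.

12.50 pc

σ_d/d = σ_p/p, so the condition is σ_p/p ≤ 0.25, i.e. p ≥ σ_p/0.25.
p_min = 20/0.25 = 80 mas = 0.08 arcsec.
d_max = 1/p_min = 1/0.08 = 12.5 pc.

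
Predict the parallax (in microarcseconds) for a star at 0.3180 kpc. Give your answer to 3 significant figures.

d = 0.3180 kpc = 318 pc.
p = 1/d = 1/318 = 0.0031447 arcsec.
= 0.0031447 × 10⁶ = 3144.7 μas.

3140 μas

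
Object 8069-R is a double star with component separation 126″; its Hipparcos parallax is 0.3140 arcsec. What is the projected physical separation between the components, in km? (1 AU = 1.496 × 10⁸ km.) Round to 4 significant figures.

d = 1/p = 1/0.3140″ = 3.1847 pc.
At distance d (pc), an angle of θ arcsec spans θ·d AU: s = 126 × 3.1847 = 401.27 AU.
= 401.27 × 1.496 × 10⁸ km = 6.0030 × 10^10 km.

6.003 × 10^10 km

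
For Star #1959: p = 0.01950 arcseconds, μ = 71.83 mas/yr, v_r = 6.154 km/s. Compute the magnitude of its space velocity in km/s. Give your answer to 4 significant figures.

18.51 km/s

d = 1/p = 1/0.01950″ = 51.282 pc.
μ = 71.83 mas/yr = 0.07183 ″/yr.
v_t = 4.740 μ d = 4.740 × 0.07183 × 51.282 = 17.46 km/s.
v = √(v_r² + v_t²) = √(6.154² + 17.46²) = √342.723 = 18.513 km/s.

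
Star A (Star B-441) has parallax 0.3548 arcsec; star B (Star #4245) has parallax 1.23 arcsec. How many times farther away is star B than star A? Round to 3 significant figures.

Since d = 1/p, d_B/d_A = p_A/p_B.
= 0.3548 / 1.23 = 0.28846.

0.288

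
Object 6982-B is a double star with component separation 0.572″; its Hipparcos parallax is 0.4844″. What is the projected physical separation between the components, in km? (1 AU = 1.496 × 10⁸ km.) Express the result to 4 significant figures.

d = 1/p = 1/0.4844″ = 2.0644 pc.
At distance d (pc), an angle of θ arcsec spans θ·d AU: s = 0.572 × 2.0644 = 1.1808 AU.
= 1.1808 × 1.496 × 10⁸ km = 1.7665 × 10^8 km.

1.767 × 10^8 km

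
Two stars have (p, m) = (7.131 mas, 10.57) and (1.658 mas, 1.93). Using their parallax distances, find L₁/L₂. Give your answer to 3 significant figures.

L₁/L₂ = 1.89 × 10^-5

d₁ = 1/p₁ = 1/0.007131″ = 140.23 pc; d₂ = 1/p₂ = 1/0.001658″ = 603.14 pc.
M₁ = m₁ − 5 log₁₀ d₁ + 5 = 10.57 − 10.7342 + 5 = 4.8358.
M₂ = 1.93 − 13.9021 + 5 = -6.9721.
L₁/L₂ = 10^(0.4(M₂ − M₁)) = 10^(0.4 × (-11.8079)) = 10^(-4.72316) = 0.000018916.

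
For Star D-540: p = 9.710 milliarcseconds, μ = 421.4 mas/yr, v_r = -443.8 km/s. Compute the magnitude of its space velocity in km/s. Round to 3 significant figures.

d = 1/p = 1/0.009710″ = 102.99 pc.
μ = 421.4 mas/yr = 0.4214 ″/yr.
v_t = 4.740 μ d = 4.740 × 0.4214 × 102.99 = 205.72 km/s.
v = √(v_r² + v_t²) = √((-443.8)² + 205.72²) = √239279 = 489.16 km/s.

489 km/s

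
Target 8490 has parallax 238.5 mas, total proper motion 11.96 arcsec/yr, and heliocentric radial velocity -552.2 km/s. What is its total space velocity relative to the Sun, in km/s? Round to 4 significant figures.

d = 1/p = 1/0.2385″ = 4.1929 pc.
v_t = 4.740 μ d = 4.740 × 11.96 × 4.1929 = 237.7 km/s.
v = √(v_r² + v_t²) = √((-552.2)² + 237.7²) = √361426 = 601.19 km/s.

601.2 km/s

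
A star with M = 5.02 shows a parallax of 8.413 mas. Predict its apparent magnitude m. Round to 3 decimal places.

m = 10.395

d = 1/p = 1/0.008413″ = 118.86 pc.
m − M = 5 log₁₀ d − 5 = 5 log₁₀(118.86) − 5 = 10.3752 − 5 = 5.3752.
m = M + (m − M) = 5.02 + 5.3752 = 10.395.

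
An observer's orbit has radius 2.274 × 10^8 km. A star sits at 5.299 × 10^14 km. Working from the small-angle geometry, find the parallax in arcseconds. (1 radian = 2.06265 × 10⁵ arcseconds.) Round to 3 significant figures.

θ ≈ B/d = (2.274 × 10^8) / (5.299 × 10^14) = 4.2914 × 10^-7 rad.
In arcseconds: 4.2914 × 10^-7 × 206265 = 0.088517″.

0.0885 arcsec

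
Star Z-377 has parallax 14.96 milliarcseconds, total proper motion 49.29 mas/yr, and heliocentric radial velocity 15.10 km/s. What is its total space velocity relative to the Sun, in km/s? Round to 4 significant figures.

21.72 km/s

d = 1/p = 1/0.01496″ = 66.845 pc.
μ = 49.29 mas/yr = 0.04929 ″/yr.
v_t = 4.740 μ d = 4.740 × 0.04929 × 66.845 = 15.617 km/s.
v = √(v_r² + v_t²) = √(15.10² + 15.617²) = √471.901 = 21.723 km/s.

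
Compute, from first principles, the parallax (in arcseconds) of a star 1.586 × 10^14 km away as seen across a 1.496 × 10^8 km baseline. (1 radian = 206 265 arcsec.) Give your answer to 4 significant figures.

θ ≈ B/d = (1.496 × 10^8) / (1.586 × 10^14) = 9.4325 × 10^-7 rad.
In arcseconds: 9.4325 × 10^-7 × 206265 = 0.19456″.

0.1946 arcsec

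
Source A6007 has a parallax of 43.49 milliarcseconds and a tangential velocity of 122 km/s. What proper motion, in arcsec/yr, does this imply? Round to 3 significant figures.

d = 1/p = 1/0.04349″ = 22.994 pc.
μ = v_t / (4.74 d) = 122 / (4.74 × 22.994) = 122 / 108.99 = 1.1194 ″/yr.

1.12 arcsec/yr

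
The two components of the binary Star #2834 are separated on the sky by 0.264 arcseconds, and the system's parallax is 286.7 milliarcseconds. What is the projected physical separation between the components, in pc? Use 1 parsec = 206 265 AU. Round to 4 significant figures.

d = 1/p = 1/0.2867″ = 3.488 pc.
At distance d (pc), an angle of θ arcsec spans θ·d AU: s = 0.264 × 3.488 = 0.92083 AU.
= 0.92083 / 206265 = 4.4643 × 10^-6 pc.

4.464 × 10^-6 pc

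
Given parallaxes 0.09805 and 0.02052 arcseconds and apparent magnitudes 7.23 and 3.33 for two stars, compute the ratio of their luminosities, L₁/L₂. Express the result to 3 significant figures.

d₁ = 1/p₁ = 1/0.09805″ = 10.199 pc; d₂ = 1/p₂ = 1/0.02052″ = 48.733 pc.
M₁ = m₁ − 5 log₁₀ d₁ + 5 = 7.23 − 5.0428 + 5 = 7.1872.
M₂ = 3.33 − 8.4391 + 5 = -0.1091.
L₁/L₂ = 10^(0.4(M₂ − M₁)) = 10^(0.4 × (-7.2963)) = 10^(-2.91852) = 0.0012064.

L₁/L₂ = 0.00121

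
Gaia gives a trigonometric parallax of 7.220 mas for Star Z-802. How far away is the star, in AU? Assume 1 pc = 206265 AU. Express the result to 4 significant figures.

2.857 × 10^7 AU

p = 7.220 mas = 0.007220 arcsec.
d = 1/p = 1/0.007220 = 138.5 pc.
In AU: 138.5 × 206265 = 2.8568 × 10^7 AU.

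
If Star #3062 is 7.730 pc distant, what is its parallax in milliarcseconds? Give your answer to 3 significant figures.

p = 1/d = 1/7.73 = 0.12937 arcsec.
= 0.12937 × 1000 = 129.37 mas.

129 mas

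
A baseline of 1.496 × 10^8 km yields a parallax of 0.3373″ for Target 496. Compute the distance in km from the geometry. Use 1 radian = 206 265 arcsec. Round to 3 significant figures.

θ = 0.3373″ = 0.3373/206265 = 1.6353 × 10^-6 rad.
d = B/θ = (1.496 × 10^8) / (1.6353 × 10^-6) = 9.1482 × 10^13 km.

9.15 × 10^13 km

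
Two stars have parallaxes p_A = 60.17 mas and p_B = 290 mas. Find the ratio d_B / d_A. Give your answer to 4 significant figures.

0.2075

Since d = 1/p, d_B/d_A = p_A/p_B.
= 60.17 / 290 = 0.20748.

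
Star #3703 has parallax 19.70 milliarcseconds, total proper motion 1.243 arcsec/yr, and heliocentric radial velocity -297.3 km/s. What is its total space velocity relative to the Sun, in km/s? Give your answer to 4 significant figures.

d = 1/p = 1/0.01970″ = 50.761 pc.
v_t = 4.740 μ d = 4.740 × 1.243 × 50.761 = 299.07 km/s.
v = √(v_r² + v_t²) = √((-297.3)² + 299.07²) = √177830 = 421.7 km/s.

421.7 km/s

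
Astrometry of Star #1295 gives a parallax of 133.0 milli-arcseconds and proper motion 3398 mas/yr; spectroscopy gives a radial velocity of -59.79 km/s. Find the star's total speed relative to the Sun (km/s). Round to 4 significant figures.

135.1 km/s

d = 1/p = 1/0.1330″ = 7.5188 pc.
μ = 3398 mas/yr = 3.398 ″/yr.
v_t = 4.740 μ d = 4.740 × 3.398 × 7.5188 = 121.1 km/s.
v = √(v_r² + v_t²) = √((-59.79)² + 121.1²) = √18240.1 = 135.06 km/s.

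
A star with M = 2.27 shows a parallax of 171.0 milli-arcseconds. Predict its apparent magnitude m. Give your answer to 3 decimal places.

m = 1.105

d = 1/p = 1/0.1710″ = 5.848 pc.
m − M = 5 log₁₀ d − 5 = 5 log₁₀(5.848) − 5 = 3.8350 − 5 = -1.1650.
m = M + (m − M) = 2.27 + (-1.1650) = 1.105.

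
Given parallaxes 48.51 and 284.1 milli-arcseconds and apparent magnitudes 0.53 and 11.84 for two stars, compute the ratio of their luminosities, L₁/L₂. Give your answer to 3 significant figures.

L₁/L₂ = 1.15 × 10^6

d₁ = 1/p₁ = 1/0.04851″ = 20.614 pc; d₂ = 1/p₂ = 1/0.2841″ = 3.5199 pc.
M₁ = m₁ − 5 log₁₀ d₁ + 5 = 0.53 − 6.5708 + 5 = -1.0408.
M₂ = 11.84 − 2.7327 + 5 = 14.1073.
L₁/L₂ = 10^(0.4(M₂ − M₁)) = 10^(0.4 × 15.1481) = 10^6.05924 = 1.1461 × 10^6.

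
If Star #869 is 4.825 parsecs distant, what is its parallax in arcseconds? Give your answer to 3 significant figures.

p = 1/d = 1/4.825 = 0.20725 arcsec.

0.207 arcsec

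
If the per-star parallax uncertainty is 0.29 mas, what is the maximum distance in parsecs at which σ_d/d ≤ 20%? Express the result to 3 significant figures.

σ_d/d = σ_p/p, so the condition is σ_p/p ≤ 0.20, i.e. p ≥ σ_p/0.20.
p_min = 0.29/0.20 = 1.45 mas = 0.00145 arcsec.
d_max = 1/p_min = 1/0.00145 = 689.66 pc.

690 pc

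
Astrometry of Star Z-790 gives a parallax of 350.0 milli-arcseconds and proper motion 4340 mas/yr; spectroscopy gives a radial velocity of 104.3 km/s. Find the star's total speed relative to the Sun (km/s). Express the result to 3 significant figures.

120 km/s

d = 1/p = 1/0.3500″ = 2.8571 pc.
μ = 4340 mas/yr = 4.340 ″/yr.
v_t = 4.740 μ d = 4.740 × 4.340 × 2.8571 = 58.775 km/s.
v = √(v_r² + v_t²) = √(104.3² + 58.775²) = √14333 = 119.72 km/s.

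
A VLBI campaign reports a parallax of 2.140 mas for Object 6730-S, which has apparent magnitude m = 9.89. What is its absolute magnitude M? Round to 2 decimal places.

M = 1.54

d = 1/p = 1/0.002140″ = 467.29 pc.
m − M = 5 log₁₀(467.29) − 5 = 13.3479 − 5 = 8.3479.
M = m − (m − M) = 9.89 − 8.3479 = 1.54.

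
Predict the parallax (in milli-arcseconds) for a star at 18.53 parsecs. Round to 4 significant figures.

53.97 mas

p = 1/d = 1/18.53 = 0.053967 arcsec.
= 0.053967 × 1000 = 53.967 mas.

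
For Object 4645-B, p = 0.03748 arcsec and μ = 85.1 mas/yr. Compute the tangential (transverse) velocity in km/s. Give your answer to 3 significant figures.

10.8 km/s

d = 1/p = 1/0.03748″ = 26.681 pc.
μ = 85.1 mas/yr = 0.0851 ″/yr.
v_t = 4.74 × μ × d = 4.74 × 0.0851 × 26.681 = 10.762 km/s.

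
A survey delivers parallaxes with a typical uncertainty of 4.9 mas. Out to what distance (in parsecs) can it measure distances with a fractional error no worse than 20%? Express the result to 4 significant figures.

40.82 pc

σ_d/d = σ_p/p, so the condition is σ_p/p ≤ 0.20, i.e. p ≥ σ_p/0.20.
p_min = 4.9/0.20 = 24.5 mas = 0.0245 arcsec.
d_max = 1/p_min = 1/0.0245 = 40.816 pc.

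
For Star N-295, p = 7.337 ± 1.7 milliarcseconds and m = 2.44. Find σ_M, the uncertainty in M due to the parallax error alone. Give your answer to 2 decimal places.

σ_M = 0.50 mag

M = m − 5 log₁₀ d + 5 = m + 5 log₁₀ p + 5, so ∂M/∂p = 5/(p ln 10).
σ_M = (5/ln 10) · (σ_p/p) = 2.1715 × 1.7/7.337 = 2.1715 × 0.2317 = 0.50314.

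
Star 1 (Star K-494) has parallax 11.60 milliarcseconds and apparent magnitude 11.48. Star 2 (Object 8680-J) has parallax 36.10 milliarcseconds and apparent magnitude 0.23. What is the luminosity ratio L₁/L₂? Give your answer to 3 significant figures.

L₁/L₂ = 0.000306

d₁ = 1/p₁ = 1/0.01160″ = 86.207 pc; d₂ = 1/p₂ = 1/0.03610″ = 27.701 pc.
M₁ = m₁ − 5 log₁₀ d₁ + 5 = 11.48 − 9.6777 + 5 = 6.8023.
M₂ = 0.23 − 7.2125 + 5 = -1.9825.
L₁/L₂ = 10^(0.4(M₂ − M₁)) = 10^(0.4 × (-8.7848)) = 10^(-3.51392) = 0.00030625.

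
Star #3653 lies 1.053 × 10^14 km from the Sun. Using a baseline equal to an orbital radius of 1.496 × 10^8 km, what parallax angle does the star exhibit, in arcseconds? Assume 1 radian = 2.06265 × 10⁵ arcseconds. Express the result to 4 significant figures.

0.2930 arcsec

θ ≈ B/d = (1.496 × 10^8) / (1.053 × 10^14) = 1.4207 × 10^-6 rad.
In arcseconds: 1.4207 × 10^-6 × 206265 = 0.29304″.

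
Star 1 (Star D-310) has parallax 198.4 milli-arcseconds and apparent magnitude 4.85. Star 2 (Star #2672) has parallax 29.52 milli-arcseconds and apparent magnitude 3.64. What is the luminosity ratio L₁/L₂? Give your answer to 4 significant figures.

L₁/L₂ = 0.007264

d₁ = 1/p₁ = 1/0.1984″ = 5.0403 pc; d₂ = 1/p₂ = 1/0.02952″ = 33.875 pc.
M₁ = m₁ − 5 log₁₀ d₁ + 5 = 4.85 − 3.5123 + 5 = 6.3377.
M₂ = 3.64 − 7.6494 + 5 = 0.9906.
L₁/L₂ = 10^(0.4(M₂ − M₁)) = 10^(0.4 × (-5.3471)) = 10^(-2.13884) = 0.0072637.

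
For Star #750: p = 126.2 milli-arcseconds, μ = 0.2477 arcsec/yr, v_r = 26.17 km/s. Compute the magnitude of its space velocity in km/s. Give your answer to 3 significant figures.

d = 1/p = 1/0.1262″ = 7.9239 pc.
v_t = 4.740 μ d = 4.740 × 0.2477 × 7.9239 = 9.3034 km/s.
v = √(v_r² + v_t²) = √(26.17² + 9.3034²) = √771.422 = 27.774 km/s.

27.8 km/s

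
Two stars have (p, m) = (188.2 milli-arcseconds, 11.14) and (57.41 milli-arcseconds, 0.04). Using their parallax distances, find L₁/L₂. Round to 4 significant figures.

d₁ = 1/p₁ = 1/0.1882″ = 5.3135 pc; d₂ = 1/p₂ = 1/0.05741″ = 17.419 pc.
M₁ = m₁ − 5 log₁₀ d₁ + 5 = 11.14 − 3.6269 + 5 = 12.5131.
M₂ = 0.04 − 6.2051 + 5 = -1.1651.
L₁/L₂ = 10^(0.4(M₂ − M₁)) = 10^(0.4 × (-13.6782)) = 10^(-5.47128) = 0.0000033785.

L₁/L₂ = 3.379 × 10^-6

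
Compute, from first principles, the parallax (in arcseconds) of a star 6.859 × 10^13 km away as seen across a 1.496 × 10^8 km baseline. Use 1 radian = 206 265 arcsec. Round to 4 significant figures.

θ ≈ B/d = (1.496 × 10^8) / (6.859 × 10^13) = 2.1811 × 10^-6 rad.
In arcseconds: 2.1811 × 10^-6 × 206265 = 0.44988″.

0.4499 arcsec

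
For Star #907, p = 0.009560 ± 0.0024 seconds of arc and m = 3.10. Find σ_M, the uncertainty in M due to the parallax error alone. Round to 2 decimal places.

σ_M = 0.55 mag

M = m − 5 log₁₀ d + 5 = m + 5 log₁₀ p + 5, so ∂M/∂p = 5/(p ln 10).
σ_M = (5/ln 10) · (σ_p/p) = 2.1715 × 0.0024/0.009560 = 2.1715 × 0.25105 = 0.54516.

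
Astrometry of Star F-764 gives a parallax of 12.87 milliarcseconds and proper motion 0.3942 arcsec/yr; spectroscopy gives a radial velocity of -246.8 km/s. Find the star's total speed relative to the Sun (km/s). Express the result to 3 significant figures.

d = 1/p = 1/0.01287″ = 77.7 pc.
v_t = 4.740 μ d = 4.740 × 0.3942 × 77.7 = 145.18 km/s.
v = √(v_r² + v_t²) = √((-246.8)² + 145.18²) = √81987.5 = 286.33 km/s.

286 km/s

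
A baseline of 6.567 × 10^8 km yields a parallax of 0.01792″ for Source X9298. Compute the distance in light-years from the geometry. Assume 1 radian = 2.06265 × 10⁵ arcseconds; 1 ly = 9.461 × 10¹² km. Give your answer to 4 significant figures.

θ = 0.01792″ = 0.01792/206265 = 8.6879 × 10^-8 rad.
d = B/θ = (6.567 × 10^8) / (8.6879 × 10^-8) = 7.5588 × 10^15 km = (7.5588 × 10^15) / (9.461 × 10^12) ly = 798.94 ly.

798.9 ly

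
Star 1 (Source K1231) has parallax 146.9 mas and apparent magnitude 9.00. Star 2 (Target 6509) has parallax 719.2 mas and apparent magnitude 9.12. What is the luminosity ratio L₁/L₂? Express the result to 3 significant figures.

L₁/L₂ = 26.8

d₁ = 1/p₁ = 1/0.1469″ = 6.8074 pc; d₂ = 1/p₂ = 1/0.7192″ = 1.3904 pc.
M₁ = m₁ − 5 log₁₀ d₁ + 5 = 9.00 − 4.1649 + 5 = 9.8351.
M₂ = 9.12 − 0.7157 + 5 = 13.4043.
L₁/L₂ = 10^(0.4(M₂ − M₁)) = 10^(0.4 × 3.5692) = 10^1.42768 = 26.772.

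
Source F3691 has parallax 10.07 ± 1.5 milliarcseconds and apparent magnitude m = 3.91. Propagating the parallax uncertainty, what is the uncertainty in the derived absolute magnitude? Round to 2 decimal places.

σ_M = 0.32 mag

M = m − 5 log₁₀ d + 5 = m + 5 log₁₀ p + 5, so ∂M/∂p = 5/(p ln 10).
σ_M = (5/ln 10) · (σ_p/p) = 2.1715 × 1.5/10.07 = 2.1715 × 0.14896 = 0.32347.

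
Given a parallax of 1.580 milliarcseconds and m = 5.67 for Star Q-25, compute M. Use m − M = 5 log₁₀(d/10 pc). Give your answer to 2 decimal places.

d = 1/p = 1/0.001580″ = 632.91 pc.
m − M = 5 log₁₀(632.91) − 5 = 14.0067 − 5 = 9.0067.
M = m − (m − M) = 5.67 − 9.0067 = -3.34.

M = -3.34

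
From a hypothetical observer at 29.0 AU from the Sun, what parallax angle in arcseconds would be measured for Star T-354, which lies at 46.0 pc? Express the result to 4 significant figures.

p (arcsec) = B (AU) / d (pc).
p = 29.0 / 46.0 = 0.63043 arcsec.

0.6304 arcsec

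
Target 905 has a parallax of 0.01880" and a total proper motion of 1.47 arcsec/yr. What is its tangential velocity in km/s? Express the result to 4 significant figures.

d = 1/p = 1/0.01880″ = 53.191 pc.
v_t = 4.74 × μ × d = 4.74 × 1.47 × 53.191 = 370.62 km/s.

370.6 km/s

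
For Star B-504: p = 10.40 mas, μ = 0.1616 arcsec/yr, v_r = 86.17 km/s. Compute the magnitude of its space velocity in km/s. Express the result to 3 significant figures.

113 km/s

d = 1/p = 1/0.01040″ = 96.154 pc.
v_t = 4.740 μ d = 4.740 × 0.1616 × 96.154 = 73.652 km/s.
v = √(v_r² + v_t²) = √(86.17² + 73.652²) = √12849.9 = 113.36 km/s.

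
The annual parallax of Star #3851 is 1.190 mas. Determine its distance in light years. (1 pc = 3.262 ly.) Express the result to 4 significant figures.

p = 1.190 mas = 0.001190 arcsec.
d = 1/p = 1/0.001190 = 840.34 pc.
In light-years: 840.34 × 3.262 = 2741.2 ly.

2741 light years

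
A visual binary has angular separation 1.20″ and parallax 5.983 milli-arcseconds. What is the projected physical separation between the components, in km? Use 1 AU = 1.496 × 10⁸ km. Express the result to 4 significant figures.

d = 1/p = 1/0.005983″ = 167.14 pc.
At distance d (pc), an angle of θ arcsec spans θ·d AU: s = 1.20 × 167.14 = 200.57 AU.
= 200.57 × 1.496 × 10⁸ km = 3.0005 × 10^10 km.

3.001 × 10^10 km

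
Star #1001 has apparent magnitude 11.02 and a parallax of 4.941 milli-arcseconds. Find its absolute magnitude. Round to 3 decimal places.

d = 1/p = 1/0.004941″ = 202.39 pc.
m − M = 5 log₁₀(202.39) − 5 = 11.5309 − 5 = 6.5309.
M = m − (m − M) = 11.02 − 6.5309 = 4.489.

M = 4.489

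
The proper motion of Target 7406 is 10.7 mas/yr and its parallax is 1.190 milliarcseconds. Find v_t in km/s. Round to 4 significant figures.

42.62 km/s

d = 1/p = 1/0.001190″ = 840.34 pc.
μ = 10.7 mas/yr = 0.0107 ″/yr.
v_t = 4.74 × μ × d = 4.74 × 0.0107 × 840.34 = 42.62 km/s.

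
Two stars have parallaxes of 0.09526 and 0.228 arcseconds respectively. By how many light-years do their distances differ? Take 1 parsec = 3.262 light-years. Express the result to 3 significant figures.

d_A = 1/0.09526″ = 10.498 pc; d_B = 1/0.2280″ = 4.386 pc.
|d_B − d_A| = |4.386 − 10.498| = 6.112 pc = 6.112 × 3.262 ly = 19.937 ly.

19.9 ly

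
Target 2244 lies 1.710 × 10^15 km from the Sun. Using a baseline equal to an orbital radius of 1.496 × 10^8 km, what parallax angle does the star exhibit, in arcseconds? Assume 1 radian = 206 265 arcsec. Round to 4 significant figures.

θ ≈ B/d = (1.496 × 10^8) / (1.710 × 10^15) = 8.7485 × 10^-8 rad.
In arcseconds: 8.7485 × 10^-8 × 206265 = 0.018045″.

0.01805 arcsec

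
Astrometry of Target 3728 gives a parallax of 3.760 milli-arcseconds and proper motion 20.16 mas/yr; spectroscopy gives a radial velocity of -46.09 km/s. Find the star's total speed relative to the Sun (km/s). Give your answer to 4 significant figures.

d = 1/p = 1/0.003760″ = 265.96 pc.
μ = 20.16 mas/yr = 0.02016 ″/yr.
v_t = 4.740 μ d = 4.740 × 0.02016 × 265.96 = 25.415 km/s.
v = √(v_r² + v_t²) = √((-46.09)² + 25.415²) = √2770.21 = 52.633 km/s.

52.63 km/s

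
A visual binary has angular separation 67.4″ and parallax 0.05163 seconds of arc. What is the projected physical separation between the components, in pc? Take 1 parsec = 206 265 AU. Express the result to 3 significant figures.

d = 1/p = 1/0.05163″ = 19.369 pc.
At distance d (pc), an angle of θ arcsec spans θ·d AU: s = 67.4 × 19.369 = 1305.5 AU.
= 1305.5 / 206265 = 0.0063292 pc.

0.00633 pc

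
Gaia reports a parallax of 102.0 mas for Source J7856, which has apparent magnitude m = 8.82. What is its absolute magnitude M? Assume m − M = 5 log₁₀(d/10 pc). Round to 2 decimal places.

M = 8.86

d = 1/p = 1/0.1020″ = 9.8039 pc.
m − M = 5 log₁₀(9.8039) − 5 = 4.9570 − 5 = -0.0430.
M = m − (m − M) = 8.82 − (-0.0430) = 8.86.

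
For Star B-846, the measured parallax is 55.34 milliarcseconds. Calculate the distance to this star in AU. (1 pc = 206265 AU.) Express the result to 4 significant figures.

p = 55.34 milliarcseconds = 0.05534 arcsec.
d = 1/p = 1/0.05534 = 18.07 pc.
In AU: 18.07 × 206265 = 3.7272 × 10^6 AU.

3.727 × 10^6 AU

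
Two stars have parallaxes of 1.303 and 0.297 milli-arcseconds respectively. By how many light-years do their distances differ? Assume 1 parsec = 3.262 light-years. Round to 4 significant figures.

d_A = 1/0.001303″ = 767.46 pc; d_B = 1/0.0002970″ = 3367 pc.
|d_B − d_A| = |3367 − 767.46| = 2599.5 pc = 2599.5 × 3.262 ly = 8479.6 ly.

8480 ly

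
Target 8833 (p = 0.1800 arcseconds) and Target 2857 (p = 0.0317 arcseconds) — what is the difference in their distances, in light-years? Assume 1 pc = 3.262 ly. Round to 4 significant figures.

84.78 ly

d_A = 1/0.1800″ = 5.5556 pc; d_B = 1/0.03170″ = 31.546 pc.
|d_B − d_A| = |31.546 − 5.5556| = 25.99 pc = 25.99 × 3.262 ly = 84.779 ly.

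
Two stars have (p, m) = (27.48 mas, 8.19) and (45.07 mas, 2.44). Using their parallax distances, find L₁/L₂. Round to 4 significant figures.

L₁/L₂ = 0.01348

d₁ = 1/p₁ = 1/0.02748″ = 36.39 pc; d₂ = 1/p₂ = 1/0.04507″ = 22.188 pc.
M₁ = m₁ − 5 log₁₀ d₁ + 5 = 8.19 − 7.8049 + 5 = 5.3851.
M₂ = 2.44 − 6.7306 + 5 = 0.7094.
L₁/L₂ = 10^(0.4(M₂ − M₁)) = 10^(0.4 × (-4.6757)) = 10^(-1.87028) = 0.013481.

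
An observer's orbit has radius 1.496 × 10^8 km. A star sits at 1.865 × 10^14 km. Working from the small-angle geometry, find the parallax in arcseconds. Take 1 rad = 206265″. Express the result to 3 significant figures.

0.165 arcsec

θ ≈ B/d = (1.496 × 10^8) / (1.865 × 10^14) = 8.0214 × 10^-7 rad.
In arcseconds: 8.0214 × 10^-7 × 206265 = 0.16545″.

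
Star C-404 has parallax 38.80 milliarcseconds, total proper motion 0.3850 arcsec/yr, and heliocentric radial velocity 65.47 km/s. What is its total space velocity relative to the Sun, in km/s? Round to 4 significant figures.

80.61 km/s

d = 1/p = 1/0.03880″ = 25.773 pc.
v_t = 4.740 μ d = 4.740 × 0.3850 × 25.773 = 47.033 km/s.
v = √(v_r² + v_t²) = √(65.47² + 47.033²) = √6498.42 = 80.613 km/s.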